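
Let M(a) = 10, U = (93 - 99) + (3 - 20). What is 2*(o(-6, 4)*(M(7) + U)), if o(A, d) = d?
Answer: -104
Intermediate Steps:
U = -23 (U = -6 - 17 = -23)
2*(o(-6, 4)*(M(7) + U)) = 2*(4*(10 - 23)) = 2*(4*(-13)) = 2*(-52) = -104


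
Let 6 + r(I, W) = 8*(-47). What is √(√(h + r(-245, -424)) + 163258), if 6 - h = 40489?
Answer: √(163258 + I*√40865) ≈ 404.05 + 0.25*I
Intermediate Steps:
h = -40483 (h = 6 - 1*40489 = 6 - 40489 = -40483)
r(I, W) = -382 (r(I, W) = -6 + 8*(-47) = -6 - 376 = -382)
√(√(h + r(-245, -424)) + 163258) = √(√(-40483 - 382) + 163258) = √(√(-40865) + 163258) = √(I*√40865 + 163258) = √(163258 + I*√40865)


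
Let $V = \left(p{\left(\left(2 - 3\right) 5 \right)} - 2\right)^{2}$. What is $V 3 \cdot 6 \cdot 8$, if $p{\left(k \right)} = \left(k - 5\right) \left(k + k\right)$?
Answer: $1382976$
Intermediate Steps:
$p{\left(k \right)} = 2 k \left(-5 + k\right)$ ($p{\left(k \right)} = \left(-5 + k\right) 2 k = 2 k \left(-5 + k\right)$)
$V = 9604$ ($V = \left(2 \left(2 - 3\right) 5 \left(-5 + \left(2 - 3\right) 5\right) - 2\right)^{2} = \left(2 \left(\left(-1\right) 5\right) \left(-5 - 5\right) - 2\right)^{2} = \left(2 \left(-5\right) \left(-5 - 5\right) - 2\right)^{2} = \left(2 \left(-5\right) \left(-10\right) - 2\right)^{2} = \left(100 - 2\right)^{2} = 98^{2} = 9604$)
$V 3 \cdot 6 \cdot 8 = 9604 \cdot 3 \cdot 6 \cdot 8 = 9604 \cdot 18 \cdot 8 = 172872 \cdot 8 = 1382976$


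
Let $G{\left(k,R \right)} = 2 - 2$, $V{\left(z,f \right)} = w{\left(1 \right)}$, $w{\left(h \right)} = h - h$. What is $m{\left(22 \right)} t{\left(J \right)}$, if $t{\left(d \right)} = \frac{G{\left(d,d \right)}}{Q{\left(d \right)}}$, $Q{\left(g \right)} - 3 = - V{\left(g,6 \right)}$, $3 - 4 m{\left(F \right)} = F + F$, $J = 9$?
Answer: $0$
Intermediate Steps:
$w{\left(h \right)} = 0$
$V{\left(z,f \right)} = 0$
$m{\left(F \right)} = \frac{3}{4} - \frac{F}{2}$ ($m{\left(F \right)} = \frac{3}{4} - \frac{F + F}{4} = \frac{3}{4} - \frac{2 F}{4} = \frac{3}{4} - \frac{F}{2}$)
$G{\left(k,R \right)} = 0$ ($G{\left(k,R \right)} = 2 - 2 = 0$)
$Q{\left(g \right)} = 3$ ($Q{\left(g \right)} = 3 - 0 = 3 + 0 = 3$)
$t{\left(d \right)} = 0$ ($t{\left(d \right)} = \frac{0}{3} = 0 \cdot \frac{1}{3} = 0$)
$m{\left(22 \right)} t{\left(J \right)} = \left(\frac{3}{4} - 11\right) 0 = \left(- \frac{41}{4}\right) 0 = 0$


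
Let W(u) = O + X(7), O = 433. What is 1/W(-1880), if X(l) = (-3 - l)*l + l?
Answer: 1/370 ≈ 0.0027027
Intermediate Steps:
X(l) = l + l*(-3 - l) (X(l) = l*(-3 - l) + l = l + l*(-3 - l))
W(u) = 370 (W(u) = 433 - 1*7*(2 + 7) = 433 - 1*7*9 = 433 - 63 = 370)
1/W(-1880) = 1/370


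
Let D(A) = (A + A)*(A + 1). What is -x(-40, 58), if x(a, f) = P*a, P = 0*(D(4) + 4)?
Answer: 0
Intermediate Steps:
D(A) = 2*A*(1 + A) (D(A) = (2*A)*(1 + A) = 2*A*(1 + A))
P = 0 (P = 0*(2*4*(1 + 4) + 4) = 0*(2*4*5 + 4) = 0*(40 + 4) = 0*44 = 0)
x(a, f) = 0 (x(a, f) = 0*a = 0)
-x(-40, 58) = -1*0 = 0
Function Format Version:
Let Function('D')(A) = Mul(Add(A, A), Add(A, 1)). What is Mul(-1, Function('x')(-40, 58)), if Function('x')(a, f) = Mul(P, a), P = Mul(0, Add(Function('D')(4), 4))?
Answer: 0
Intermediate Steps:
Function('D')(A) = Mul(2, A, Add(1, A)) (Function('D')(A) = Mul(Mul(2, A), Add(1, A)) = Mul(2, A, Add(1, A)))
P = 0 (P = Mul(0, Add(Mul(2, 4, Add(1, 4)), 4)) = Mul(0, Add(Mul(2, 4, 5), 4)) = Mul(0, Add(40, 4)) = Mul(0, 44) = 0)
Function('x')(a, f) = 0 (Function('x')(a, f) = Mul(0, a) = 0)
Mul(-1, Function('x')(-40, 58)) = Mul(-1, 0) = 0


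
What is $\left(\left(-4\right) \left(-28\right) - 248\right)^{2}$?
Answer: $18496$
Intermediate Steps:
$\left(\left(-4\right) \left(-28\right) - 248\right)^{2} = \left(112 - 248\right)^{2} = \left(-136\right)^{2} = 18496$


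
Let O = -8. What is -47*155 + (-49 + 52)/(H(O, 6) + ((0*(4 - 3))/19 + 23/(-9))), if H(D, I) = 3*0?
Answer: -167582/23 ≈ -7286.2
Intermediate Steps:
H(D, I) = 0
-47*155 + (-49 + 52)/(H(O, 6) + ((0*(4 - 3))/19 + 23/(-9))) = -47*155 + (-49 + 52)/(0 + ((0*(4 - 3))/19 + 23/(-9))) = -7285 + 3/(0 + ((0*1)*(1/19) + 23*(-⅑))) = -7285 + 3/(0 + (0*(1/19) - 23/9)) = -7285 + 3/(0 + (0 - 23/9)) = -7285 + 3/(0 - 23/9) = -7285 + 3/(-23/9) = -7285 + 3*(-9/23) = -7285 - 27/23 = -167582/23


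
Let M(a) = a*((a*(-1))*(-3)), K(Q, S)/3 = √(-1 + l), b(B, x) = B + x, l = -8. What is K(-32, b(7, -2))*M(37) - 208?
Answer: -208 + 36963*I ≈ -208.0 + 36963.0*I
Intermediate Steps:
K(Q, S) = 9*I (K(Q, S) = 3*√(-1 - 8) = 3*√(-9) = 3*(3*I) = 9*I)
M(a) = 3*a² (M(a) = a*(-a*(-3)) = a*(3*a) = 3*a²)
K(-32, b(7, -2))*M(37) - 208 = (9*I)*(3*37²) - 208 = (9*I)*(3*1369) - 208 = (9*I)*4107 - 208 = 36963*I - 208 = -208 + 36963*I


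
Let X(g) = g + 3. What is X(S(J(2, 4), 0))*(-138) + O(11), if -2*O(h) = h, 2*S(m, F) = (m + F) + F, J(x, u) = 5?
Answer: -1529/2 ≈ -764.50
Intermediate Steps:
S(m, F) = F + m/2 (S(m, F) = ((m + F) + F)/2 = ((F + m) + F)/2 = (m + 2*F)/2 = F + m/2)
X(g) = 3 + g
O(h) = -h/2
X(S(J(2, 4), 0))*(-138) + O(11) = (3 + (0 + (½)*5))*(-138) - ½*11 = (3 + (0 + 5/2))*(-138) - 11/2 = (3 + 5/2)*(-138) - 11/2 = (11/2)*(-138) - 11/2 = -759 - 11/2 = -1529/2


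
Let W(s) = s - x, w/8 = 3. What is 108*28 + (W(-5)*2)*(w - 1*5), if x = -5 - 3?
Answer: 3138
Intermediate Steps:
w = 24 (w = 8*3 = 24)
x = -8
W(s) = 8 + s (W(s) = s - 1*(-8) = s + 8 = 8 + s)
108*28 + (W(-5)*2)*(w - 1*5) = 108*28 + ((8 - 5)*2)*(24 - 1*5) = 3024 + (3*2)*(24 - 5) = 3024 + 6*19 = 3024 + 114 = 3138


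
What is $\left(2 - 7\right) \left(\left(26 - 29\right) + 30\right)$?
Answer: $-135$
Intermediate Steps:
$\left(2 - 7\right) \left(\left(26 - 29\right) + 30\right) = - 5 \left(-3 + 30\right) = \left(-5\right) 27 = -135$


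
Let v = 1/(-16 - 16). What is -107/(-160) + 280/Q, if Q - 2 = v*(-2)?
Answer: 720331/5280 ≈ 136.43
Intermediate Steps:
v = -1/32 (v = 1/(-32) = -1/32 ≈ -0.031250)
Q = 33/16 (Q = 2 - 1/32*(-2) = 2 + 1/16 = 33/16 ≈ 2.0625)
-107/(-160) + 280/Q = -107/(-160) + 280/(33/16) = -107*(-1/160) + 280*(16/33) = 107/160 + 4480/33 = 720331/5280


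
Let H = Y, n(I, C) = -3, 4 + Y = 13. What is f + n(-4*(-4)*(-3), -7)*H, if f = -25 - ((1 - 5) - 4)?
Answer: -44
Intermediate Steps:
Y = 9 (Y = -4 + 13 = 9)
f = -17 (f = -25 - (-4 - 4) = -25 - 1*(-8) = -25 + 8 = -17)
H = 9
f + n(-4*(-4)*(-3), -7)*H = -17 - 3*9 = -17 - 27 = -44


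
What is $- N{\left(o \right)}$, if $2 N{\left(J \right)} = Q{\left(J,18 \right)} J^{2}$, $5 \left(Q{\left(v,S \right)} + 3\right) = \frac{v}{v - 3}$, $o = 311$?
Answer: $\frac{416770789}{3080} \approx 1.3532 \cdot 10^{5}$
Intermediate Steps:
$Q{\left(v,S \right)} = -3 + \frac{v}{5 \left(-3 + v\right)}$ ($Q{\left(v,S \right)} = -3 + \frac{v \frac{1}{v - 3}}{5} = -3 + \frac{v \frac{1}{-3 + v}}{5} = -3 + \frac{v}{5 \left(-3 + v\right)}$)
$N{\left(J \right)} = \frac{J^{2} \left(45 - 14 J\right)}{10 \left(-3 + J\right)}$ ($N{\left(J \right)} = \frac{\frac{45 - 14 J}{5 \left(-3 + J\right)} J^{2}}{2} = \frac{\frac{1}{5} J^{2} \frac{1}{-3 + J} \left(45 - 14 J\right)}{2} = \frac{J^{2} \left(45 - 14 J\right)}{10 \left(-3 + J\right)}$)
$- N{\left(o \right)} = - \frac{311^{2} \left(45 - 4354\right)}{10 \left(-3 + 311\right)} = - \frac{96721 \left(45 - 4354\right)}{10 \cdot 308} = - \frac{96721 \left(-4309\right)}{10 \cdot 308} = \left(-1\right) \left(- \frac{416770789}{3080}\right) = \frac{416770789}{3080}$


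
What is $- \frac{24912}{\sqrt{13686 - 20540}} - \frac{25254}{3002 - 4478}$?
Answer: $\frac{1403}{82} + \frac{12456 i \sqrt{6854}}{3427} \approx 17.11 + 300.91 i$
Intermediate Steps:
$- \frac{24912}{\sqrt{13686 - 20540}} - \frac{25254}{3002 - 4478} = - \frac{24912}{\sqrt{-6854}} - \frac{25254}{-1476} = - \frac{24912}{i \sqrt{6854}} - - \frac{1403}{82} = - 24912 \left(- \frac{i \sqrt{6854}}{6854}\right) + \frac{1403}{82} = \frac{12456 i \sqrt{6854}}{3427} + \frac{1403}{82} = \frac{1403}{82} + \frac{12456 i \sqrt{6854}}{3427}$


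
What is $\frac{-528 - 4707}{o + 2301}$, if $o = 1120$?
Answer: $- \frac{5235}{3421} \approx -1.5303$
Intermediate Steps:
$\frac{-528 - 4707}{o + 2301} = \frac{-528 - 4707}{1120 + 2301} = - \frac{5235}{3421}$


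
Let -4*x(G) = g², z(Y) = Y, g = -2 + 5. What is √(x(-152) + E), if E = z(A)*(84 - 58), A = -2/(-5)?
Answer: √815/10 ≈ 2.8548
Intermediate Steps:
g = 3
A = ⅖ (A = -2*(-⅕) = ⅖ ≈ 0.40000)
x(G) = -9/4 (x(G) = -¼*3² = -¼*9 = -9/4)
E = 52/5 (E = 2*(84 - 58)/5 = (⅖)*26 = 52/5 ≈ 10.400)
√(x(-152) + E) = √(-9/4 + 52/5) = √(163/20) = √815/10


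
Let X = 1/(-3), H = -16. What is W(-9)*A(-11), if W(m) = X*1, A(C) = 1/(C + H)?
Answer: 1/81 ≈ 0.012346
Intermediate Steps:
X = -⅓ ≈ -0.33333
A(C) = 1/(-16 + C) (A(C) = 1/(C - 16) = 1/(-16 + C))
W(m) = -⅓ (W(m) = -⅓*1 = -⅓)
W(-9)*A(-11) = -1/(3*(-16 - 11)) = -⅓/(-27) = -⅓*(-1/27) = 1/81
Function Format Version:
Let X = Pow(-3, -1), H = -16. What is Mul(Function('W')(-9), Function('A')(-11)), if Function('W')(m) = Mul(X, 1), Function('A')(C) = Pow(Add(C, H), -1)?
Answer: Rational(1, 81) ≈ 0.012346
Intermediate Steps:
X = Rational(-1, 3) ≈ -0.33333
Function('A')(C) = Pow(Add(-16, C), -1) (Function('A')(C) = Pow(Add(C, -16), -1) = Pow(Add(-16, C), -1))
Function('W')(m) = Rational(-1, 3) (Function('W')(m) = Mul(Rational(-1, 3), 1) = Rational(-1, 3))
Mul(Function('W')(-9), Function('A')(-11)) = Mul(Rational(-1, 3), Pow(Add(-16, -11), -1)) = Mul(Rational(-1, 3), Pow(-27, -1)) = Mul(Rational(-1, 3), Rational(-1, 27)) = Rational(1, 81)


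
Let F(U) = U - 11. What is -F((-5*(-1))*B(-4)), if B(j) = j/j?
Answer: 6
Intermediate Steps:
B(j) = 1
F(U) = -11 + U
-F((-5*(-1))*B(-4)) = -(-11 - 5*(-1)*1) = -(-11 + 5*1) = -(-11 + 5) = -1*(-6) = 6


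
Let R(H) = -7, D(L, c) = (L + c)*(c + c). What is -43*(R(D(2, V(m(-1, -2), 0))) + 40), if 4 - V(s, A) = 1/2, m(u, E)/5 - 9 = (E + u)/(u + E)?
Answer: -1419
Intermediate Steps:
m(u, E) = 50 (m(u, E) = 45 + 5*((E + u)/(u + E)) = 45 + 5*((E + u)/(E + u)) = 45 + 5*1 = 45 + 5 = 50)
V(s, A) = 7/2 (V(s, A) = 4 - 1/2 = 4 - 1*½ = 4 - ½ = 7/2)
D(L, c) = 2*c*(L + c) (D(L, c) = (L + c)*(2*c) = 2*c*(L + c))
-43*(R(D(2, V(m(-1, -2), 0))) + 40) = -43*(-7 + 40) = -43*33 = -1419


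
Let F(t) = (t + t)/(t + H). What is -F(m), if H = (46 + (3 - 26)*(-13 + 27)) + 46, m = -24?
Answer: -24/127 ≈ -0.18898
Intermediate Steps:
H = -230 (H = (46 - 23*14) + 46 = (46 - 322) + 46 = -276 + 46 = -230)
F(t) = 2*t/(-230 + t) (F(t) = (t + t)/(t - 230) = (2*t)/(-230 + t) = 2*t/(-230 + t))
-F(m) = -2*(-24)/(-230 - 24) = -2*(-24)/(-254) = -2*(-24)*(-1)/254 = -1*24/127 = -24/127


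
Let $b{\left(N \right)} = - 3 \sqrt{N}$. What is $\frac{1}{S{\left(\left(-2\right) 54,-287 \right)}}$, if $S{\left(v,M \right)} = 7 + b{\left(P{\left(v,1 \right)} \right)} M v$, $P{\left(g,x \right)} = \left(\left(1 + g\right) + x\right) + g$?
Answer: $\frac{1}{264344054695} + \frac{13284 i \sqrt{214}}{264344054695} \approx 3.7829 \cdot 10^{-12} + 7.3513 \cdot 10^{-7} i$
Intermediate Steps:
$P{\left(g,x \right)} = 1 + x + 2 g$ ($P{\left(g,x \right)} = \left(1 + g + x\right) + g = 1 + x + 2 g$)
$S{\left(v,M \right)} = 7 - 3 M v \sqrt{2 + 2 v}$ ($S{\left(v,M \right)} = 7 + - 3 \sqrt{1 + 1 + 2 v} M v = 7 + - 3 \sqrt{2 + 2 v} M v = 7 - 3 M v \sqrt{2 + 2 v}$)
$\frac{1}{S{\left(\left(-2\right) 54,-287 \right)}} = \frac{1}{7 - - 861 \left(\left(-2\right) 54\right) \sqrt{2 + 2 \left(\left(-2\right) 54\right)}} = \frac{1}{7 - \left(-861\right) \left(-108\right) \sqrt{2 + 2 \left(-108\right)}} = \frac{1}{7 - \left(-861\right) \left(-108\right) \sqrt{2 - 216}} = \frac{1}{7 - \left(-861\right) \left(-108\right) \sqrt{-214}} = \frac{1}{7 - \left(-861\right) \left(-108\right) i \sqrt{214}} = \frac{1}{7 - 92988 i \sqrt{214}}$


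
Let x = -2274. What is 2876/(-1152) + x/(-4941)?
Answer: -107321/52704 ≈ -2.0363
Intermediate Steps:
2876/(-1152) + x/(-4941) = 2876/(-1152) - 2274/(-4941) = 2876*(-1/1152) - 2274*(-1/4941) = -719/288 + 758/1647 = -107321/52704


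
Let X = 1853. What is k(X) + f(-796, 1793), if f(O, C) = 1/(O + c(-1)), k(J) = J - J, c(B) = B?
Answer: -1/797 ≈ -0.0012547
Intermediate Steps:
k(J) = 0
f(O, C) = 1/(-1 + O) (f(O, C) = 1/(O - 1) = 1/(-1 + O))
k(X) + f(-796, 1793) = 0 + 1/(-1 - 796) = 0 + 1/(-797) = 0 - 1/797 = -1/797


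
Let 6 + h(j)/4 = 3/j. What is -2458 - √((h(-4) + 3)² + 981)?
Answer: -2458 - 3*√173 ≈ -2497.5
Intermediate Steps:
h(j) = -24 + 12/j (h(j) = -24 + 4*(3/j) = -24 + 12/j)
-2458 - √((h(-4) + 3)² + 981) = -2458 - √(((-24 + 12/(-4)) + 3)² + 981) = -2458 - √(((-24 + 12*(-¼)) + 3)² + 981) = -2458 - √(((-24 - 3) + 3)² + 981) = -2458 - √((-27 + 3)² + 981) = -2458 - √((-24)² + 981) = -2458 - √(576 + 981) = -2458 - √1557 = -2458 - 3*√173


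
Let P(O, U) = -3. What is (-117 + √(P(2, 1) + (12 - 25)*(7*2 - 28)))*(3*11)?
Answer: -3861 + 33*√179 ≈ -3419.5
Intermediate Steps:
(-117 + √(P(2, 1) + (12 - 25)*(7*2 - 28)))*(3*11) = (-117 + √(-3 + (12 - 25)*(7*2 - 28)))*(3*11) = (-117 + √(-3 - 13*(14 - 28)))*33 = (-117 + √(-3 - 13*(-14)))*33 = (-117 + √(-3 + 182))*33 = (-117 + √179)*33 = -3861 + 33*√179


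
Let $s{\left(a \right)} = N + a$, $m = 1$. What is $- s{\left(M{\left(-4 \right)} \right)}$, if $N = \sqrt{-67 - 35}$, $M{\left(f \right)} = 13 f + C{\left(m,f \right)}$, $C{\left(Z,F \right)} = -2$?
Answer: $54 - i \sqrt{102} \approx 54.0 - 10.1 i$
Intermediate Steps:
$M{\left(f \right)} = -2 + 13 f$ ($M{\left(f \right)} = 13 f - 2 = -2 + 13 f$)
$N = i \sqrt{102}$ ($N = \sqrt{-102} = i \sqrt{102} \approx 10.1 i$)
$s{\left(a \right)} = a + i \sqrt{102}$ ($s{\left(a \right)} = i \sqrt{102} + a = a + i \sqrt{102}$)
$- s{\left(M{\left(-4 \right)} \right)} = - (\left(-2 + 13 \left(-4\right)\right) + i \sqrt{102}) = - (\left(-2 - 52\right) + i \sqrt{102}) = - (-54 + i \sqrt{102}) = 54 - i \sqrt{102}$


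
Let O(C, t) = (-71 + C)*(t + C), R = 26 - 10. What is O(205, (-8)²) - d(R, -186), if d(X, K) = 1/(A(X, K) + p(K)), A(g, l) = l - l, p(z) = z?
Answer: 6704557/186 ≈ 36046.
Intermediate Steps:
R = 16
A(g, l) = 0
d(X, K) = 1/K (d(X, K) = 1/(0 + K) = 1/K)
O(C, t) = (-71 + C)*(C + t)
O(205, (-8)²) - d(R, -186) = (205² - 71*205 - 71*(-8)² + 205*(-8)²) - 1/(-186) = (42025 - 14555 - 71*64 + 205*64) - 1*(-1/186) = (42025 - 14555 - 4544 + 13120) + 1/186 = 36046 + 1/186 = 6704557/186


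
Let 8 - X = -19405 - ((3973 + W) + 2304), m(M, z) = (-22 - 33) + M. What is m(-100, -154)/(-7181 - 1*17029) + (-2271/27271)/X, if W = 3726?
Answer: 12428659817/1942135244856 ≈ 0.0063995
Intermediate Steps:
m(M, z) = -55 + M
X = 29416 (X = 8 - (-19405 - ((3973 + 3726) + 2304)) = 8 - (-19405 - (7699 + 2304)) = 8 - (-19405 - 1*10003) = 8 - (-19405 - 10003) = 8 - 1*(-29408) = 8 + 29408 = 29416)
m(-100, -154)/(-7181 - 1*17029) + (-2271/27271)/X = (-55 - 100)/(-7181 - 1*17029) - 2271/27271/29416 = -155/(-7181 - 17029) - 2271*1/27271*(1/29416) = -155/(-24210) - 2271/27271*1/29416 = -155*(-1/24210) - 2271/802203736 = 31/4842 - 2271/802203736 = 12428659817/1942135244856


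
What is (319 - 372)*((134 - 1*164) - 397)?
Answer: 22631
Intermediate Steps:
(319 - 372)*((134 - 1*164) - 397) = -53*((134 - 164) - 397) = -53*(-30 - 397) = -53*(-427) = 22631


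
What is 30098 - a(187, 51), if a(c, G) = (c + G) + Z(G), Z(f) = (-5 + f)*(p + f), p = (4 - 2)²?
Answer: 27330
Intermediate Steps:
p = 4 (p = 2² = 4)
Z(f) = (-5 + f)*(4 + f)
a(c, G) = -20 + c + G² (a(c, G) = (c + G) + (-20 + G² - G) = (G + c) + (-20 + G² - G) = -20 + c + G²)
30098 - a(187, 51) = 30098 - (-20 + 187 + 51²) = 30098 - (-20 + 187 + 2601) = 30098 - 1*2768 = 30098 - 2768 = 27330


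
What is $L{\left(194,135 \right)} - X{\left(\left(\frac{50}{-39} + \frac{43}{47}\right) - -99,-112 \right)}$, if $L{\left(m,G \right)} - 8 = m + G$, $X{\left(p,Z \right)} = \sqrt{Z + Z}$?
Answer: $337 - 4 i \sqrt{14} \approx 337.0 - 14.967 i$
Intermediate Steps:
$X{\left(p,Z \right)} = \sqrt{2} \sqrt{Z}$ ($X{\left(p,Z \right)} = \sqrt{2 Z} = \sqrt{2} \sqrt{Z}$)
$L{\left(m,G \right)} = 8 + G + m$ ($L{\left(m,G \right)} = 8 + \left(m + G\right) = 8 + \left(G + m\right) = 8 + G + m$)
$L{\left(194,135 \right)} - X{\left(\left(\frac{50}{-39} + \frac{43}{47}\right) - -99,-112 \right)} = \left(8 + 135 + 194\right) - \sqrt{2} \sqrt{-112} = 337 - \sqrt{2} \cdot 4 i \sqrt{7} = 337 - 4 i \sqrt{14}$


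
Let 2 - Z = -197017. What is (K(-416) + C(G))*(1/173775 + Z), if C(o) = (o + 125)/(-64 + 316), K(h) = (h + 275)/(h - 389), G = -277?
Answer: -15166980689618/179857125 ≈ -84328.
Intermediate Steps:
Z = 197019 (Z = 2 - 1*(-197017) = 2 + 197017 = 197019)
K(h) = (275 + h)/(-389 + h)
C(o) = 125/252 + o/252 (C(o) = (125 + o)/252 = (125 + o)*(1/252) = 125/252 + o/252)
(K(-416) + C(G))*(1/173775 + Z) = ((275 - 416)/(-389 - 416) + (125/252 + (1/252)*(-277)))*(1/173775 + 197019) = (-141/(-805) + (125/252 - 277/252))*(1/173775 + 197019) = (-1/805*(-141) - 38/63)*(34236976726/173775) = (141/805 - 38/63)*(34236976726/173775) = -443/1035*34236976726/173775 = -15166980689618/179857125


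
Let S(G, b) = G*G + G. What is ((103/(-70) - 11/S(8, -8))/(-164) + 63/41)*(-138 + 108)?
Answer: -639133/13776 ≈ -46.395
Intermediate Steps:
S(G, b) = G + G² (S(G, b) = G² + G = G + G²)
((103/(-70) - 11/S(8, -8))/(-164) + 63/41)*(-138 + 108) = ((103/(-70) - 11*1/(8*(1 + 8)))/(-164) + 63/41)*(-138 + 108) = ((103*(-1/70) - 11/(8*9))*(-1/164) + 63*(1/41))*(-30) = ((-103/70 - 11/72)*(-1/164) + 63/41)*(-30) = (-4093/2520*(-1/164) + 63/41)*(-30) = (4093/413280 + 63/41)*(-30) = (639133/413280)*(-30) = -639133/13776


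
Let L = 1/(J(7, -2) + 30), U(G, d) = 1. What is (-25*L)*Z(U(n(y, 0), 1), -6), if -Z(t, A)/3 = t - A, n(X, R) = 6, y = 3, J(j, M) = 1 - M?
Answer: 175/11 ≈ 15.909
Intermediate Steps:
L = 1/33 (L = 1/((1 - 1*(-2)) + 30) = 1/((1 + 2) + 30) = 1/(3 + 30) = 1/33 ≈ 0.030303)
Z(t, A) = -3*t + 3*A (Z(t, A) = -3*(t - A) = -3*t + 3*A)
(-25*L)*Z(U(n(y, 0), 1), -6) = (-25*1/33)*(-3*1 + 3*(-6)) = -25*(-3 - 18)/33 = -25/33*(-21) = 175/11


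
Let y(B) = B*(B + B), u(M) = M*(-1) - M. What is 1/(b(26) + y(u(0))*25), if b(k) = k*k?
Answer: 1/676 ≈ 0.0014793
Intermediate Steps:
u(M) = -2*M (u(M) = -M - M = -2*M)
y(B) = 2*B² (y(B) = B*(2*B) = 2*B²)
b(k) = k²
1/(b(26) + y(u(0))*25) = 1/(26² + (2*(-2*0)²)*25) = 1/(676 + (2*0²)*25) = 1/(676 + (2*0)*25) = 1/(676 + 0*25) = 1/(676 + 0) = 1/676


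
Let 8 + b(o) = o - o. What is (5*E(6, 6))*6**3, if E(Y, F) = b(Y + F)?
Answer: -8640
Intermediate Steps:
b(o) = -8 (b(o) = -8 + (o - o) = -8 + 0 = -8)
E(Y, F) = -8
(5*E(6, 6))*6**3 = (5*(-8))*6**3 = -40*216 = -8640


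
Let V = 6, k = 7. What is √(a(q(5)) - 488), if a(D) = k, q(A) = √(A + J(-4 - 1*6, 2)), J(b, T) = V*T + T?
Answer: I*√481 ≈ 21.932*I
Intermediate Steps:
J(b, T) = 7*T (J(b, T) = 6*T + T = 7*T)
q(A) = √(14 + A) (q(A) = √(A + 7*2) = √(A + 14) = √(14 + A))
a(D) = 7
√(a(q(5)) - 488) = √(7 - 488) = √(-481) = I*√481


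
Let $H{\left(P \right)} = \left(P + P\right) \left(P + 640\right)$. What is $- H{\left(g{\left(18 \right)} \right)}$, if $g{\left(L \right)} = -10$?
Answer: $12600$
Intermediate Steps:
$H{\left(P \right)} = 2 P \left(640 + P\right)$
$- H{\left(g{\left(18 \right)} \right)} = - 2 \left(-10\right) \left(640 - 10\right) = - 2 \left(-10\right) 630 = \left(-1\right) \left(-12600\right) = 12600$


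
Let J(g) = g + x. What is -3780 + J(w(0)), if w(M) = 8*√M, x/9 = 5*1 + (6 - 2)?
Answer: -3699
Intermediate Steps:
x = 81 (x = 9*(5*1 + (6 - 2)) = 9*(5 + 4) = 9*9 = 81)
J(g) = 81 + g (J(g) = g + 81 = 81 + g)
-3780 + J(w(0)) = -3780 + (81 + 8*√0) = -3780 + (81 + 8*0) = -3780 + (81 + 0) = -3780 + 81 = -3699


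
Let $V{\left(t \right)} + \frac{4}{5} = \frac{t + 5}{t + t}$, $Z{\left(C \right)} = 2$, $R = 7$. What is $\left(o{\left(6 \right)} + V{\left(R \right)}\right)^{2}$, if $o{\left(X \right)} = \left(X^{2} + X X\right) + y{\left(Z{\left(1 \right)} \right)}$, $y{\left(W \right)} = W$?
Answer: $\frac{6718464}{1225} \approx 5484.5$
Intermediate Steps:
$V{\left(t \right)} = - \frac{4}{5} + \frac{5 + t}{2 t}$ ($V{\left(t \right)} = - \frac{4}{5} + \frac{t + 5}{t + t} = - \frac{4}{5} + \frac{5 + t}{2 t}$)
$o{\left(X \right)} = 2 + 2 X^{2}$ ($o{\left(X \right)} = \left(X^{2} + X X\right) + 2 = \left(X^{2} + X^{2}\right) + 2 = 2 X^{2} + 2 = 2 + 2 X^{2}$)
$\left(o{\left(6 \right)} + V{\left(R \right)}\right)^{2} = \left(\left(2 + 2 \cdot 6^{2}\right) + \frac{25 - 21}{10 \cdot 7}\right)^{2} = \left(\left(2 + 2 \cdot 36\right) + \frac{1}{10} \cdot \frac{1}{7} \left(25 - 21\right)\right)^{2} = \left(\left(2 + 72\right) + \frac{1}{10} \cdot \frac{1}{7} \cdot 4\right)^{2} = \left(74 + \frac{2}{35}\right)^{2} = \left(\frac{2592}{35}\right)^{2} = \frac{6718464}{1225}$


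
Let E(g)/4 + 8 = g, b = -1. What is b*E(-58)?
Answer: 264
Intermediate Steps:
E(g) = -32 + 4*g
b*E(-58) = -(-32 + 4*(-58)) = -(-32 - 232) = -1*(-264) = 264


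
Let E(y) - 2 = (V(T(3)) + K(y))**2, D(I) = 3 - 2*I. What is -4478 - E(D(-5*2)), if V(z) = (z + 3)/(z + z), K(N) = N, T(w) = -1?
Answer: -4964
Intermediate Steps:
V(z) = (3 + z)/(2*z) (V(z) = (3 + z)/((2*z)) = (3 + z)*(1/(2*z)) = (3 + z)/(2*z))
E(y) = 2 + (-1 + y)**2 (E(y) = 2 + ((1/2)*(3 - 1)/(-1) + y)**2 = 2 + ((1/2)*(-1)*2 + y)**2 = 2 + (-1 + y)**2)
-4478 - E(D(-5*2)) = -4478 - (2 + (-1 + (3 - (-10)*2))**2) = -4478 - (2 + (-1 + (3 - 2*(-10)))**2) = -4478 - (2 + (-1 + (3 + 20))**2) = -4478 - (2 + (-1 + 23)**2) = -4478 - (2 + 22**2) = -4478 - (2 + 484) = -4478 - 1*486 = -4478 - 486 = -4964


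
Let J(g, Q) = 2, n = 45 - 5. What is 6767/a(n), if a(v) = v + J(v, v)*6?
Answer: 6767/52 ≈ 130.13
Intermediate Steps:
n = 40
a(v) = 12 + v (a(v) = v + 2*6 = v + 12 = 12 + v)
6767/a(n) = 6767/(12 + 40) = 6767/52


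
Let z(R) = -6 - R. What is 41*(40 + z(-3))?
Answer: 1517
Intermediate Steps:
41*(40 + z(-3)) = 41*(40 + (-6 - 1*(-3))) = 41*(40 + (-6 + 3)) = 41*(40 - 3) = 41*37 = 1517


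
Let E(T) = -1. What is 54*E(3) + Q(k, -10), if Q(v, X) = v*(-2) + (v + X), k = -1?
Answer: -63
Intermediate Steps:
Q(v, X) = X - v (Q(v, X) = -2*v + (X + v) = X - v)
54*E(3) + Q(k, -10) = 54*(-1) + (-10 - 1*(-1)) = -54 + (-10 + 1) = -54 - 9 = -63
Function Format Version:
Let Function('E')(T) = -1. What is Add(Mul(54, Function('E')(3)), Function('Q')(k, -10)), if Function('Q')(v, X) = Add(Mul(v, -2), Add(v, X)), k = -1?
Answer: -63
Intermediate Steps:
Function('Q')(v, X) = Add(X, Mul(-1, v)) (Function('Q')(v, X) = Add(Mul(-2, v), Add(X, v)) = Add(X, Mul(-1, v)))
Add(Mul(54, Function('E')(3)), Function('Q')(k, -10)) = Add(Mul(54, -1), Add(-10, Mul(-1, -1))) = Add(-54, Add(-10, 1)) = Add(-54, -9) = -63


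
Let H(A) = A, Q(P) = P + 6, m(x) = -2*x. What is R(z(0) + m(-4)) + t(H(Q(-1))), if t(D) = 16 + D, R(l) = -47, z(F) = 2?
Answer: -26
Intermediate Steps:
Q(P) = 6 + P
R(z(0) + m(-4)) + t(H(Q(-1))) = -47 + (16 + (6 - 1)) = -47 + (16 + 5) = -47 + 21 = -26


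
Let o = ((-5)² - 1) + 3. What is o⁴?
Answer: 531441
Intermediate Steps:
o = 27 (o = (25 - 1) + 3 = 24 + 3 = 27)
o⁴ = 27⁴ = 531441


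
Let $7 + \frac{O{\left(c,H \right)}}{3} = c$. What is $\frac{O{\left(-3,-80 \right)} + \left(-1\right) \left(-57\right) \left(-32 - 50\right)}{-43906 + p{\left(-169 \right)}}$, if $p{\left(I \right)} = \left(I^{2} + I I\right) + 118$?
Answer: $- \frac{2352}{6667} \approx -0.35278$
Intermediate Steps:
$O{\left(c,H \right)} = -21 + 3 c$
$p{\left(I \right)} = 118 + 2 I^{2}$ ($p{\left(I \right)} = \left(I^{2} + I^{2}\right) + 118 = 2 I^{2} + 118 = 118 + 2 I^{2}$)
$\frac{O{\left(-3,-80 \right)} + \left(-1\right) \left(-57\right) \left(-32 - 50\right)}{-43906 + p{\left(-169 \right)}} = \frac{\left(-21 + 3 \left(-3\right)\right) + \left(-1\right) \left(-57\right) \left(-32 - 50\right)}{-43906 + \left(118 + 2 \left(-169\right)^{2}\right)} = \frac{\left(-21 - 9\right) + 57 \left(-82\right)}{-43906 + \left(118 + 2 \cdot 28561\right)} = \frac{-30 - 4674}{-43906 + \left(118 + 57122\right)} = - \frac{4704}{-43906 + 57240} = - \frac{4704}{13334} = \left(-4704\right) \frac{1}{13334} = - \frac{2352}{6667}$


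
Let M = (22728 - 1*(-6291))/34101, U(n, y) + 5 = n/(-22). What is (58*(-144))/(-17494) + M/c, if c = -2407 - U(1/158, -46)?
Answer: 396037832658836/830152165930299 ≈ 0.47707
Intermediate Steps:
U(n, y) = -5 - n/22 (U(n, y) = -5 + n/(-22) = -5 + n*(-1/22) = -5 - n/22)
c = -8349351/3476 (c = -2407 - (-5 - 1/22/158) = -2407 - (-5 - 1/22*1/158) = -2407 - (-5 - 1/3476) = -2407 - 1*(-17381/3476) = -2407 + 17381/3476 = -8349351/3476 ≈ -2402.0)
M = 9673/11367 (M = (22728 + 6291)*(1/34101) = 29019*(1/34101) = 9673/11367 ≈ 0.85097)
(58*(-144))/(-17494) + M/c = (58*(-144))/(-17494) + 9673/(11367*(-8349351/3476)) = -8352*(-1/17494) + (9673/11367)*(-3476/8349351) = 4176/8747 - 33623348/94907072817 = 396037832658836/830152165930299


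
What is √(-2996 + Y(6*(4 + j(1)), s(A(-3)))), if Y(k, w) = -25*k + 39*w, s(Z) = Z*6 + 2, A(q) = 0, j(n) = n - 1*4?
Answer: 2*I*√767 ≈ 55.39*I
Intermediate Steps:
j(n) = -4 + n (j(n) = n - 4 = -4 + n)
s(Z) = 2 + 6*Z (s(Z) = 6*Z + 2 = 2 + 6*Z)
√(-2996 + Y(6*(4 + j(1)), s(A(-3)))) = √(-2996 + (-150*(4 + (-4 + 1)) + 39*(2 + 6*0))) = √(-2996 + (-150*(4 - 3) + 39*(2 + 0))) = √(-2996 + (-150 + 39*2)) = √(-2996 + (-25*6 + 78)) = √(-2996 + (-150 + 78)) = √(-2996 - 72) = √(-3068) = 2*I*√767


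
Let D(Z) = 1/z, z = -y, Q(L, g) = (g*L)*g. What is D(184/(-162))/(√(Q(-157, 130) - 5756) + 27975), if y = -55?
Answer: 1865/2879285497 - 4*I*√166191/43189282455 ≈ 6.4773e-7 - 3.7756e-8*I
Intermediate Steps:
Q(L, g) = L*g² (Q(L, g) = (L*g)*g = L*g²)
z = 55 (z = -1*(-55) = 55)
D(Z) = 1/55
D(184/(-162))/(√(Q(-157, 130) - 5756) + 27975) = 1/(55*(√(-157*130² - 5756) + 27975)) = 1/(55*(√(-157*16900 - 5756) + 27975)) = 1/(55*(√(-2653300 - 5756) + 27975)) = 1/(55*(√(-2659056) + 27975)) = 1/(55*(4*I*√166191 + 27975)) = 1/(55*(27975 + 4*I*√166191))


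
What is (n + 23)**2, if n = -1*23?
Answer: 0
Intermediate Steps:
n = -23
(n + 23)**2 = (-23 + 23)**2 = 0**2 = 0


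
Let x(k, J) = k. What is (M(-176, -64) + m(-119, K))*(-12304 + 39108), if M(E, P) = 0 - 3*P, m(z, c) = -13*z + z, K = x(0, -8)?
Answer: 43422480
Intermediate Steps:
K = 0
m(z, c) = -12*z
M(E, P) = -3*P
(M(-176, -64) + m(-119, K))*(-12304 + 39108) = (-3*(-64) - 12*(-119))*(-12304 + 39108) = (192 + 1428)*26804 = 1620*26804 = 43422480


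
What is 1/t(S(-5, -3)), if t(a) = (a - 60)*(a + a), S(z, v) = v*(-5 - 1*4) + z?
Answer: -1/1672 ≈ -0.00059809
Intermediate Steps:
S(z, v) = z - 9*v (S(z, v) = v*(-5 - 4) + z = v*(-9) + z = -9*v + z = z - 9*v)
t(a) = 2*a*(-60 + a) (t(a) = (-60 + a)*(2*a) = 2*a*(-60 + a))
1/t(S(-5, -3)) = 1/(2*(-5 - 9*(-3))*(-60 + (-5 - 9*(-3)))) = 1/(2*(-5 + 27)*(-60 + (-5 + 27))) = 1/(2*22*(-60 + 22)) = 1/(2*22*(-38)) = 1/(-1672) = -1/1672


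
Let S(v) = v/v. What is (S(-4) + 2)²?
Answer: 9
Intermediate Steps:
S(v) = 1
(S(-4) + 2)² = (1 + 2)² = 3² = 9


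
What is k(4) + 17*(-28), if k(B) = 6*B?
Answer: -452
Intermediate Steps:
k(4) + 17*(-28) = 6*4 + 17*(-28) = 24 - 476 = -452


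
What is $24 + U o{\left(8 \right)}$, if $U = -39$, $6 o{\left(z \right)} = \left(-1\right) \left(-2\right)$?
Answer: $11$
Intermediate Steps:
$o{\left(z \right)} = \frac{1}{3}$ ($o{\left(z \right)} = \frac{\left(-1\right) \left(-2\right)}{6} = \frac{1}{6} \cdot 2 = \frac{1}{3}$)
$24 + U o{\left(8 \right)} = 24 - 13 = 11$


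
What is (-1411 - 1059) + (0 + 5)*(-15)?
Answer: -2545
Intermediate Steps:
(-1411 - 1059) + (0 + 5)*(-15) = -2470 + 5*(-15) = -2470 - 75 = -2545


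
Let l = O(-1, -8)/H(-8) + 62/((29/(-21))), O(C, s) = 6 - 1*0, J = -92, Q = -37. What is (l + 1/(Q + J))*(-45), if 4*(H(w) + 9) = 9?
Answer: 2569685/1247 ≈ 2060.7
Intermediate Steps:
O(C, s) = 6 (O(C, s) = 6 + 0 = 6)
H(w) = -27/4 (H(w) = -9 + (¼)*9 = -9 + 9/4 = -27/4)
l = -11950/261 (l = 6/(-27/4) + 62/((29/(-21))) = 6*(-4/27) + 62/((29*(-1/21))) = -8/9 + 62/(-29/21) = -8/9 + 62*(-21/29) = -8/9 - 1302/29 = -11950/261 ≈ -45.785)
(l + 1/(Q + J))*(-45) = (-11950/261 + 1/(-37 - 92))*(-45) = (-11950/261 + 1/(-129))*(-45) = (-11950/261 - 1/129)*(-45) = -513937/11223*(-45) = 2569685/1247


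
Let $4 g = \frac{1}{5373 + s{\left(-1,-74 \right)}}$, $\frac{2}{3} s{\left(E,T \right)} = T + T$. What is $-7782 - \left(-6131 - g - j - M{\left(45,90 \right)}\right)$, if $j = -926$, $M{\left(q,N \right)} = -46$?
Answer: $- \frac{54044291}{20604} \approx -2623.0$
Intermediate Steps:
$s{\left(E,T \right)} = 3 T$ ($s{\left(E,T \right)} = \frac{3 \left(T + T\right)}{2} = \frac{3 \cdot 2 T}{2} = 3 T$)
$g = \frac{1}{20604}$ ($g = \frac{1}{4 \left(5373 + 3 \left(-74\right)\right)} = \frac{1}{4 \left(5373 - 222\right)} = \frac{1}{4 \cdot 5151} = \frac{1}{4} \cdot \frac{1}{5151} = \frac{1}{20604} \approx 4.8534 \cdot 10^{-5}$)
$-7782 - \left(-6131 - g - j - M{\left(45,90 \right)}\right) = -7782 + \left(\left(\frac{1}{20604} + 5631\right) - \left(-454 + 926\right)\right) = -7782 + \left(\frac{116021125}{20604} - 472\right) = -7782 + \frac{106296037}{20604} = - \frac{54044291}{20604}$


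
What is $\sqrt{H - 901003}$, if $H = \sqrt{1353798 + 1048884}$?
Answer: $\sqrt{-901003 + \sqrt{2402682}} \approx 948.39 i$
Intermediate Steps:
$H = \sqrt{2402682} \approx 1550.1$
$\sqrt{H - 901003} = \sqrt{\sqrt{2402682} - 901003} = \sqrt{-901003 + \sqrt{2402682}}$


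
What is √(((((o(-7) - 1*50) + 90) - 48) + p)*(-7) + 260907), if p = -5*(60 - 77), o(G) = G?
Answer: √260417 ≈ 510.31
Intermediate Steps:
p = 85 (p = -5*(-17) = 85)
√(((((o(-7) - 1*50) + 90) - 48) + p)*(-7) + 260907) = √(((((-7 - 1*50) + 90) - 48) + 85)*(-7) + 260907) = √(((((-7 - 50) + 90) - 48) + 85)*(-7) + 260907) = √((((-57 + 90) - 48) + 85)*(-7) + 260907) = √(((33 - 48) + 85)*(-7) + 260907) = √((-15 + 85)*(-7) + 260907) = √(70*(-7) + 260907) = √(-490 + 260907) = √260417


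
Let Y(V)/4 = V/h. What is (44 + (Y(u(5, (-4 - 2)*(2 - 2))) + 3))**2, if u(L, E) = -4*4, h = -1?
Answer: 12321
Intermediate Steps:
u(L, E) = -16
Y(V) = -4*V (Y(V) = 4*(V/(-1)) = 4*(V*(-1)) = 4*(-V) = -4*V)
(44 + (Y(u(5, (-4 - 2)*(2 - 2))) + 3))**2 = (44 + (-4*(-16) + 3))**2 = (44 + (64 + 3))**2 = (44 + 67)**2 = 111**2 = 12321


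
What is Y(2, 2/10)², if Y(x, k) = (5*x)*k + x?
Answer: 16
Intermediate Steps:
Y(x, k) = x + 5*k*x (Y(x, k) = 5*k*x + x = x + 5*k*x)
Y(2, 2/10)² = (2*(1 + 5*(2/10)))² = (2*(1 + 5*(2*(⅒))))² = (2*(1 + 5*(⅕)))² = (2*(1 + 1))² = (2*2)² = 4² = 16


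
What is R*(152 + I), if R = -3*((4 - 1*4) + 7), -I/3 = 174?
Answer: 7770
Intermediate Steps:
I = -522 (I = -3*174 = -522)
R = -21 (R = -3*((4 - 4) + 7) = -3*(0 + 7) = -3*7 = -21)
R*(152 + I) = -21*(152 - 522) = -21*(-370) = 7770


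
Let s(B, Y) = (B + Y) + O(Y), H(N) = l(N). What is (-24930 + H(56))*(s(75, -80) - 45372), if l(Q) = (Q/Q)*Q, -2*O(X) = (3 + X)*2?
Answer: 1126792200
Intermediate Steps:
O(X) = -3 - X (O(X) = -(3 + X)*2/2 = -(6 + 2*X)/2 = -3 - X)
l(Q) = Q (l(Q) = 1*Q = Q)
H(N) = N
s(B, Y) = -3 + B (s(B, Y) = (B + Y) + (-3 - Y) = -3 + B)
(-24930 + H(56))*(s(75, -80) - 45372) = (-24930 + 56)*((-3 + 75) - 45372) = -24874*(72 - 45372) = -24874*(-45300) = 1126792200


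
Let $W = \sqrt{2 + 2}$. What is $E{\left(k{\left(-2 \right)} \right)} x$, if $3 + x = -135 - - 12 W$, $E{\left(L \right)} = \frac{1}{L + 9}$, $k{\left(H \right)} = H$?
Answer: $- \frac{114}{7} \approx -16.286$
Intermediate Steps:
$W = 2$ ($W = \sqrt{4} = 2$)
$E{\left(L \right)} = \frac{1}{9 + L}$
$x = -114$ ($x = -3 - \left(135 - 24\right) = -3 - 111 = -114$)
$E{\left(k{\left(-2 \right)} \right)} x = \frac{1}{9 - 2} \left(-114\right) = \frac{1}{7} \left(-114\right) = - \frac{114}{7}$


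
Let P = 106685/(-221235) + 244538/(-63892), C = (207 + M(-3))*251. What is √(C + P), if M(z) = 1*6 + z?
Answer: 5*√85965076365898355178/201930666 ≈ 229.58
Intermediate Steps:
M(z) = 6 + z
C = 52710 (C = (207 + (6 - 3))*251 = (207 + 3)*251 = 210*251 = 52710)
P = -6091668245/1413514662 (P = 106685*(-1/221235) + 244538*(-1/63892) = -21337/44247 - 122269/31946 = -6091668245/1413514662 ≈ -4.3096)
√(C + P) = √(52710 - 6091668245/1413514662) = √(74500266165775/1413514662) = 5*√85965076365898355178/201930666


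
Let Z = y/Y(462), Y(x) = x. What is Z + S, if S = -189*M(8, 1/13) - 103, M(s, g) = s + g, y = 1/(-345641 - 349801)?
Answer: -6806296417549/4176824652 ≈ -1629.5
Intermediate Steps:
y = -1/695442 (y = 1/(-695442) = -1/695442 ≈ -1.4379e-6)
M(s, g) = g + s
Z = -1/321294204 (Z = -1/695442/462 = -1/695442*1/462 = -1/321294204 ≈ -3.1124e-9)
S = -21184/13 (S = -189*(1/13 + 8) - 103 = -189*105/13 - 103 = -19845/13 - 103 = -21184/13 ≈ -1629.5)
Z + S = -1/321294204 - 21184/13 = -6806296417549/4176824652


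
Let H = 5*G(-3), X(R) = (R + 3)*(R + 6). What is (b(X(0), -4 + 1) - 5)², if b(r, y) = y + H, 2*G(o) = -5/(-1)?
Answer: 81/4 ≈ 20.250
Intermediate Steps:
G(o) = 5/2 (G(o) = (-5/(-1))/2 = (-5*(-1))/2 = (½)*5 = 5/2)
X(R) = (3 + R)*(6 + R)
H = 25/2 (H = 5*(5/2) = 25/2 ≈ 12.500)
b(r, y) = 25/2 + y (b(r, y) = y + 25/2 = 25/2 + y)
(b(X(0), -4 + 1) - 5)² = ((25/2 + (-4 + 1)) - 5)² = ((25/2 - 3) - 5)² = (19/2 - 5)² = (9/2)² = 81/4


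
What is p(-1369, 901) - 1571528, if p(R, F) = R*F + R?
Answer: -2806366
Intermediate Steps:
p(R, F) = R + F*R (p(R, F) = F*R + R = R + F*R)
p(-1369, 901) - 1571528 = -1369*(1 + 901) - 1571528 = -1369*902 - 1571528 = -1234838 - 1571528 = -2806366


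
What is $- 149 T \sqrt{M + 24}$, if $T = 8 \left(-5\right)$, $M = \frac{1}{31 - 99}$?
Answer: $\frac{2980 \sqrt{27727}}{17} \approx 29189.0$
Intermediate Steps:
$M = - \frac{1}{68}$ ($M = \frac{1}{-68} = - \frac{1}{68} \approx -0.014706$)
$T = -40$
$- 149 T \sqrt{M + 24} = \left(-149\right) \left(-40\right) \sqrt{- \frac{1}{68} + 24} = 5960 \sqrt{\frac{1631}{68}} = 5960 \frac{\sqrt{27727}}{34} = \frac{2980 \sqrt{27727}}{17}$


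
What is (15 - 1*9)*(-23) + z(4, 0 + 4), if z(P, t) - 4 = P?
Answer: -130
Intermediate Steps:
z(P, t) = 4 + P
(15 - 1*9)*(-23) + z(4, 0 + 4) = (15 - 1*9)*(-23) + (4 + 4) = (15 - 9)*(-23) + 8 = 6*(-23) + 8 = -138 + 8 = -130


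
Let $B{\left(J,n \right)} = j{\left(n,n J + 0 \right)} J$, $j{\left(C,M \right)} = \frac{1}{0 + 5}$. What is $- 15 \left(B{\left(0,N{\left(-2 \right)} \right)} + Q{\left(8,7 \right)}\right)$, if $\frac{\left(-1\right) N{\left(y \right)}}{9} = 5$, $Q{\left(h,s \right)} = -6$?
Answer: $90$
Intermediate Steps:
$N{\left(y \right)} = -45$ ($N{\left(y \right)} = \left(-9\right) 5 = -45$)
$j{\left(C,M \right)} = \frac{1}{5}$
$B{\left(J,n \right)} = \frac{J}{5}$
$- 15 \left(B{\left(0,N{\left(-2 \right)} \right)} + Q{\left(8,7 \right)}\right) = - 15 \left(\frac{1}{5} \cdot 0 - 6\right) = - 15 \left(0 - 6\right) = \left(-15\right) \left(-6\right) = 90$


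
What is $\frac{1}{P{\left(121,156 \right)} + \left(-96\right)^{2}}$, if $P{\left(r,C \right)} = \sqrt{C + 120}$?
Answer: $\frac{768}{7077865} - \frac{\sqrt{69}}{42467190} \approx 0.00010831$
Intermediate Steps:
$P{\left(r,C \right)} = \sqrt{120 + C}$
$\frac{1}{P{\left(121,156 \right)} + \left(-96\right)^{2}} = \frac{1}{\sqrt{120 + 156} + \left(-96\right)^{2}} = \frac{1}{\sqrt{276} + 9216} = \frac{1}{2 \sqrt{69} + 9216} = \frac{1}{9216 + 2 \sqrt{69}}$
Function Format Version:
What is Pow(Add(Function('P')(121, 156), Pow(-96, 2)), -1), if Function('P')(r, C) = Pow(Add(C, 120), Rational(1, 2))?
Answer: Add(Rational(768, 7077865), Mul(Rational(-1, 42467190), Pow(69, Rational(1, 2)))) ≈ 0.00010831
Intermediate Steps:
Function('P')(r, C) = Pow(Add(120, C), Rational(1, 2))
Pow(Add(Function('P')(121, 156), Pow(-96, 2)), -1) = Pow(Add(Pow(Add(120, 156), Rational(1, 2)), Pow(-96, 2)), -1) = Pow(Add(Pow(276, Rational(1, 2)), 9216), -1) = Pow(Add(Mul(2, Pow(69, Rational(1, 2))), 9216), -1) = Pow(Add(9216, Mul(2, Pow(69, Rational(1, 2)))), -1)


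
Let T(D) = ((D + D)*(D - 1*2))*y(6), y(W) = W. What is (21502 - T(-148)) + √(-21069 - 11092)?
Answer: -244898 + I*√32161 ≈ -2.449e+5 + 179.33*I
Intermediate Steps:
T(D) = 12*D*(-2 + D) (T(D) = ((D + D)*(D - 1*2))*6 = ((2*D)*(D - 2))*6 = ((2*D)*(-2 + D))*6 = (2*D*(-2 + D))*6 = 12*D*(-2 + D))
(21502 - T(-148)) + √(-21069 - 11092) = (21502 - 12*(-148)*(-2 - 148)) + √(-21069 - 11092) = (21502 - 12*(-148)*(-150)) + √(-32161) = (21502 - 1*266400) + I*√32161 = (21502 - 266400) + I*√32161 = -244898 + I*√32161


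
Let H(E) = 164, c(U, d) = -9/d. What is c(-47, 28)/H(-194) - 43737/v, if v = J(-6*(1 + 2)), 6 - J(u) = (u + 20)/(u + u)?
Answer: -3615126453/500528 ≈ -7222.6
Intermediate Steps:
J(u) = 6 - (20 + u)/(2*u) (J(u) = 6 - (u + 20)/(u + u) = 6 - (20 + u)/(2*u))
v = 109/18 (v = 11/2 - 10*(-1/(6*(1 + 2))) = 11/2 - 10/((-6*3)) = 11/2 - 10/(-18) = 11/2 - 10*(-1/18) = 11/2 + 5/9 = 109/18 ≈ 6.0556)
c(-47, 28)/H(-194) - 43737/v = -9/28/164 - 43737/109/18 = -9*1/28*(1/164) - 43737*18/109 = -9/28*1/164 - 787266/109 = -9/4592 - 787266/109 = -3615126453/500528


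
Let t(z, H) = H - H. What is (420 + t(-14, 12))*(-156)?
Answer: -65520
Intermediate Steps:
t(z, H) = 0
(420 + t(-14, 12))*(-156) = (420 + 0)*(-156) = 420*(-156) = -65520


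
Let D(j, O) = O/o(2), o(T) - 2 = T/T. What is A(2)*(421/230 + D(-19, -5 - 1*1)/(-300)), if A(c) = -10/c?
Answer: -3169/345 ≈ -9.1855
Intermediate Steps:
o(T) = 3 (o(T) = 2 + T/T = 2 + 1 = 3)
D(j, O) = O/3
A(2)*(421/230 + D(-19, -5 - 1*1)/(-300)) = (-10/2)*(421/230 + ((-5 - 1*1)/3)/(-300)) = (-10*1/2)*(421*(1/230) + ((-5 - 1)/3)*(-1/300)) = -5*(421/230 + ((1/3)*(-6))*(-1/300)) = -5*(421/230 - 2*(-1/300)) = -5*(421/230 + 1/150) = -5*3169/1725 = -3169/345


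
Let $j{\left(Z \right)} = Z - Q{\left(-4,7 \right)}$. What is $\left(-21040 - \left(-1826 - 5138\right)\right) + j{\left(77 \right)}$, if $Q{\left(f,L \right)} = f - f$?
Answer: $-13999$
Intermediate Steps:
$Q{\left(f,L \right)} = 0$
$j{\left(Z \right)} = Z$ ($j{\left(Z \right)} = Z - 0 = Z + 0 = Z$)
$\left(-21040 - \left(-1826 - 5138\right)\right) + j{\left(77 \right)} = \left(-21040 - \left(-1826 - 5138\right)\right) + 77 = \left(-21040 - -6964\right) + 77 = \left(-21040 + 6964\right) + 77 = -14076 + 77 = -13999$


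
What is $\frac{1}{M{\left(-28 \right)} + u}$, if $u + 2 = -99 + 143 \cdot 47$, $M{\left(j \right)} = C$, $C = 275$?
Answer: $\frac{1}{6895} \approx 0.00014503$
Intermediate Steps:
$M{\left(j \right)} = 275$
$u = 6620$ ($u = -2 + \left(-99 + 143 \cdot 47\right) = -2 + \left(-99 + 6721\right) = -2 + 6622 = 6620$)
$\frac{1}{M{\left(-28 \right)} + u} = \frac{1}{275 + 6620} = \frac{1}{6895}$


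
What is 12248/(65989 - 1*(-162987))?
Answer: 1531/28622 ≈ 0.053490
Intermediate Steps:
12248/(65989 - 1*(-162987)) = 12248/(65989 + 162987) = 12248/228976 = 12248*(1/228976) = 1531/28622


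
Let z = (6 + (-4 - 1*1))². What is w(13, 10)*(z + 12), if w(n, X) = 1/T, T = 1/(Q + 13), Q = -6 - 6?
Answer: 13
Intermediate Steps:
Q = -12
z = 1 (z = (6 + (-4 - 1))² = (6 - 5)² = 1² = 1)
T = 1 (T = 1/(-12 + 13) = 1/1 = 1)
w(n, X) = 1 (w(n, X) = 1/1 = 1)
w(13, 10)*(z + 12) = 1*(1 + 12) = 1*13 = 13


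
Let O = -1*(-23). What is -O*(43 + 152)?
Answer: -4485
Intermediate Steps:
O = 23
-O*(43 + 152) = -23*(43 + 152) = -23*195 = -1*4485 = -4485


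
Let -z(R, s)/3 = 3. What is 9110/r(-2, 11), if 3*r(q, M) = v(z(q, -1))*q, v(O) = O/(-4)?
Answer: -18220/3 ≈ -6073.3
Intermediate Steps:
z(R, s) = -9 (z(R, s) = -3*3 = -9)
v(O) = -O/4 (v(O) = O*(-¼) = -O/4)
r(q, M) = 3*q/4 (r(q, M) = ((-¼*(-9))*q)/3 = (9*q/4)/3 = 3*q/4)
9110/r(-2, 11) = 9110/(((¾)*(-2))) = 9110/(-3/2) = 9110*(-⅔) = -18220/3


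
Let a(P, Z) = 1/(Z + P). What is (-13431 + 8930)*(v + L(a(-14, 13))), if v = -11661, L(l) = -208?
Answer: 53422369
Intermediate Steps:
a(P, Z) = 1/(P + Z)
(-13431 + 8930)*(v + L(a(-14, 13))) = (-13431 + 8930)*(-11661 - 208) = -4501*(-11869) = 53422369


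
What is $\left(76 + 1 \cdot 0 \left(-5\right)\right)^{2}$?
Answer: $5776$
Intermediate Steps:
$\left(76 + 1 \cdot 0 \left(-5\right)\right)^{2} = \left(76 + 0 \left(-5\right)\right)^{2} = \left(76 + 0\right)^{2} = 76^{2} = 5776$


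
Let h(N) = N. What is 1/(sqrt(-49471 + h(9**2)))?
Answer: -I*sqrt(49390)/49390 ≈ -0.0044997*I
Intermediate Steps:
1/(sqrt(-49471 + h(9**2))) = 1/(sqrt(-49471 + 9**2)) = 1/(sqrt(-49471 + 81)) = 1/(sqrt(-49390)) = 1/(I*sqrt(49390)) = -I*sqrt(49390)/49390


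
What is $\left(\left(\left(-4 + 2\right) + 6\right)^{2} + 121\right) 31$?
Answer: $4247$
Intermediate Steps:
$\left(\left(\left(-4 + 2\right) + 6\right)^{2} + 121\right) 31 = \left(\left(-2 + 6\right)^{2} + 121\right) 31 = \left(4^{2} + 121\right) 31 = \left(16 + 121\right) 31 = 137 \cdot 31 = 4247$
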